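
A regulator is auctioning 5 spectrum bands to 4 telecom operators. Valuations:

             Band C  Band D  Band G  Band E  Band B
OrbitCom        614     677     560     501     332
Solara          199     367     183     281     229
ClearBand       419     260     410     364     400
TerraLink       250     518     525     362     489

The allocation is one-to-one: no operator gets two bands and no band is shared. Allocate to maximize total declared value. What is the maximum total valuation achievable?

Maximum total: $1906M

This is a one-to-one assignment (maximum-weight bipartite matching).
Optimal: OrbitCom→Band C ($614M), Solara→Band D ($367M), ClearBand→Band B ($400M), TerraLink→Band G ($525M) — total 614+367+400+525 = $1906M.
Next-best assignment: OrbitCom→Band D, Solara→Band E, ClearBand→Band C, TerraLink→Band G = $1902M.
Swapping Solara↔OrbitCom (Solara→Band C $199M, OrbitCom→Band D $677M) loses 105.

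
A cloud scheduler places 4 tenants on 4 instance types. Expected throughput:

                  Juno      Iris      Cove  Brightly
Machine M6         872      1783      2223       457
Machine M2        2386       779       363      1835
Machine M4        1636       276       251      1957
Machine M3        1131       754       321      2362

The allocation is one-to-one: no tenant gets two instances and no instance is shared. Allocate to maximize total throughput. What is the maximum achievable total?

Optimal: Juno→Machine M2 (2386 ops/s), Iris→Machine M3 (754 ops/s), Cove→Machine M6 (2223 ops/s), Brightly→Machine M4 (1957 ops/s) — total 2386+754+2223+1957 = 7320 ops/s.
Row-greedy (each tenant in turn takes its best remaining instance) gives 6447 ops/s, worse by 873.
Next-best assignment: Juno→Machine M2, Iris→Machine M4, Cove→Machine M6, Brightly→Machine M3 = 7247 ops/s.
Swapping Juno↔Cove (Juno→Machine M6 872 ops/s, Cove→Machine M2 363 ops/s) loses 3374.

Maximum total: 7320 ops/s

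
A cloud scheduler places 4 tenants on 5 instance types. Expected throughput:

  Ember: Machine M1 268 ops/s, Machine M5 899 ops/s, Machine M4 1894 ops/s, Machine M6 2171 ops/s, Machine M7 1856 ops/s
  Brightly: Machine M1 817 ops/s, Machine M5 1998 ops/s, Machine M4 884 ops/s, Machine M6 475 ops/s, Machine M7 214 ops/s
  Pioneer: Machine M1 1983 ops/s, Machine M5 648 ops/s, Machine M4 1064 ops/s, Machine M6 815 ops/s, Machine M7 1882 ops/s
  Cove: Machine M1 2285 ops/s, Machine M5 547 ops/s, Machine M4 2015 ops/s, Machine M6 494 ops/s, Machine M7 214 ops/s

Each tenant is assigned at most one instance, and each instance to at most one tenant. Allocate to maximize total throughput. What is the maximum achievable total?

This is a one-to-one assignment (maximum-weight bipartite matching).
Optimal: Ember→Machine M6 (2171 ops/s), Brightly→Machine M5 (1998 ops/s), Pioneer→Machine M7 (1882 ops/s), Cove→Machine M1 (2285 ops/s) — total 2171+1998+1882+2285 = 8336 ops/s.
Row-greedy (each tenant in turn takes its best remaining instance) gives 8167 ops/s, worse by 169.

Maximum total: 8336 ops/s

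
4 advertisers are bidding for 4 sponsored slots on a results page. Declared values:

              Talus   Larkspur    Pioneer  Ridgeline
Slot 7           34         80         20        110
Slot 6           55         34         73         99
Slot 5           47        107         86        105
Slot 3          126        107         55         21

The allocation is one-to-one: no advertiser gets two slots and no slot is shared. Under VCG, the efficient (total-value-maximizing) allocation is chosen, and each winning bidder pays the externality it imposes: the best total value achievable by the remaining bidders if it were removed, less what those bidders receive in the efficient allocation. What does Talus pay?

Talus pays $13.

Efficient allocation: Talus→Slot 3 ($126), Larkspur→Slot 5 ($107), Pioneer→Slot 6 ($73), Ridgeline→Slot 7 ($110); total welfare W = $416.
Talus receives Slot 3 at value $126, so the others get W − 126 = $290.
Without Talus: best allocation of the remaining 3 bidders over all 4 slots is Larkspur→Slot 3 ($107), Pioneer→Slot 5 ($86), Ridgeline→Slot 7 ($110), total $303.
VCG payment = (others' best without Talus) − (others' welfare with Talus) = 303 − 290 = $13.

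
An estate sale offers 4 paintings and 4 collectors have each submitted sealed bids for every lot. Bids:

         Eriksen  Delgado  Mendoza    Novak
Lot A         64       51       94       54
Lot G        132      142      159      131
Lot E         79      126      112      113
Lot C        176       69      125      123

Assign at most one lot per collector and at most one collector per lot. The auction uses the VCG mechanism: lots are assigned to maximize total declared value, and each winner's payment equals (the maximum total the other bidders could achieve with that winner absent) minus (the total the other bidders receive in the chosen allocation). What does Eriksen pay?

Efficient allocation: Eriksen→Lot C ($176), Delgado→Lot E ($126), Mendoza→Lot A ($94), Novak→Lot G ($131); total welfare W = $527.
Eriksen receives Lot C at value $176, so the others get W − 176 = $351.
Without Eriksen: best allocation of the remaining 3 bidders over all 4 lots is Delgado→Lot E ($126), Mendoza→Lot G ($159), Novak→Lot C ($123), total $408.
VCG payment = (others' best without Eriksen) − (others' welfare with Eriksen) = 408 − 351 = $57.

Eriksen pays $57.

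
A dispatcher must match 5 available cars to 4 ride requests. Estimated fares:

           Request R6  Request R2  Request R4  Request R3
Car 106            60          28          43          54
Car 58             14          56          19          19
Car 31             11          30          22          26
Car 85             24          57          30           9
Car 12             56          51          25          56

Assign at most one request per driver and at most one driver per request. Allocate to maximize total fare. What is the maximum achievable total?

Maximum total: $202

Optimal: Car 106→Request R6 ($60), Car 58→Request R2 ($56), Car 85→Request R4 ($30), Car 12→Request R3 ($56) — total 60+56+30+56 = $202.
Max-entry greedy (repeatedly take the single best remaining cell) gives $195, worse by 7.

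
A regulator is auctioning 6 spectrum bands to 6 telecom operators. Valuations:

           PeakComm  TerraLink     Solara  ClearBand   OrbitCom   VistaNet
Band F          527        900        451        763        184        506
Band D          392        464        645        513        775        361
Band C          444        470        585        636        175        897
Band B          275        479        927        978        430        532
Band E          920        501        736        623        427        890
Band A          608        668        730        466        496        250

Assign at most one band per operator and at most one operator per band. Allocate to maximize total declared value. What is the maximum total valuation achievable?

This is a one-to-one assignment (maximum-weight bipartite matching).
Optimal: PeakComm→Band E ($920M), TerraLink→Band F ($900M), Solara→Band A ($730M), ClearBand→Band B ($978M), OrbitCom→Band D ($775M), VistaNet→Band C ($897M) — total 920+900+730+978+775+897 = $5200M.
Row-greedy (each operator in turn takes its best remaining band) gives $4408M, worse by 792.
Swapping PeakComm↔TerraLink (PeakComm→Band F $527M, TerraLink→Band E $501M) loses 792.

Max total: $5200M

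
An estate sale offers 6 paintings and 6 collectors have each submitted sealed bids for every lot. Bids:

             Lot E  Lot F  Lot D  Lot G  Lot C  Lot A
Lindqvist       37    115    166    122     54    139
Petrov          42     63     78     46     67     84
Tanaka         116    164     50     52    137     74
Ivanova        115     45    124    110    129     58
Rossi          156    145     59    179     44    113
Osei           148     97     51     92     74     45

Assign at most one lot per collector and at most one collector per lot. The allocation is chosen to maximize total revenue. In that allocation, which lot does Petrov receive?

Petrov receives Lot A.

This is a one-to-one assignment (maximum-weight bipartite matching).
Optimal: Lindqvist→Lot D ($166), Petrov→Lot A ($84), Tanaka→Lot F ($164), Ivanova→Lot C ($129), Rossi→Lot G ($179), Osei→Lot E ($148) — total 166+84+164+129+179+148 = $870.
Column-greedy (each lot in turn goes to its best remaining collector) gives $754, worse by 116.
Next-best assignment: Lindqvist→Lot A, Petrov→Lot D, Tanaka→Lot F, Ivanova→Lot C, Rossi→Lot G, Osei→Lot E = $837.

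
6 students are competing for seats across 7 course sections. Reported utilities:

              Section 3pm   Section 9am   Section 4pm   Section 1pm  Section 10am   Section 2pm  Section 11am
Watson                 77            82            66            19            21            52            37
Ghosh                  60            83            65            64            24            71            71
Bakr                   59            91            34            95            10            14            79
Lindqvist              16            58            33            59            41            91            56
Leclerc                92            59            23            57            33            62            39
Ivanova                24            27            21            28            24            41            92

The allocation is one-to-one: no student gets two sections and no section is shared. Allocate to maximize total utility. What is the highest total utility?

Treat this as an assignment problem: match each student to one section.
Optimal: Watson→Section 4pm (66 points), Ghosh→Section 9am (83 points), Bakr→Section 1pm (95 points), Lindqvist→Section 2pm (91 points), Leclerc→Section 3pm (92 points), Ivanova→Section 11am (92 points) — total 66+83+95+91+92+92 = 519 points.
Column-greedy (each section in turn goes to its best remaining student) gives 395 points, worse by 124.
Next-best assignment: Watson→Section 9am, Ghosh→Section 4pm, Bakr→Section 1pm, Lindqvist→Section 2pm, Leclerc→Section 3pm, Ivanova→Section 11am = 517 points.
Every other assignment is strictly worse.

Max total: 519 points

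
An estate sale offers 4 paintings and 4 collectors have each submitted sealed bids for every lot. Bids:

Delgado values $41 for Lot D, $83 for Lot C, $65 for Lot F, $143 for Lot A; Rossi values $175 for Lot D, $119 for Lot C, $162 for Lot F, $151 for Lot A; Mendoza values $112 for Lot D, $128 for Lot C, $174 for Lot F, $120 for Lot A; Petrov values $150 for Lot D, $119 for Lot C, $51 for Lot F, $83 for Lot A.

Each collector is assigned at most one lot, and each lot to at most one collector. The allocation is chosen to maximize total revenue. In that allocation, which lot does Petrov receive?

Petrov receives Lot C.

Optimal: Delgado→Lot A ($143), Rossi→Lot D ($175), Mendoza→Lot F ($174), Petrov→Lot C ($119) — total 143+175+174+119 = $611.
Column-greedy (each lot in turn goes to its best remaining collector) gives $451, worse by 160.
Petrov's own top lot is Lot D ($150), but forcing Petrov→Lot D and reassigning the rest optimally gives only $586 — worse by 25.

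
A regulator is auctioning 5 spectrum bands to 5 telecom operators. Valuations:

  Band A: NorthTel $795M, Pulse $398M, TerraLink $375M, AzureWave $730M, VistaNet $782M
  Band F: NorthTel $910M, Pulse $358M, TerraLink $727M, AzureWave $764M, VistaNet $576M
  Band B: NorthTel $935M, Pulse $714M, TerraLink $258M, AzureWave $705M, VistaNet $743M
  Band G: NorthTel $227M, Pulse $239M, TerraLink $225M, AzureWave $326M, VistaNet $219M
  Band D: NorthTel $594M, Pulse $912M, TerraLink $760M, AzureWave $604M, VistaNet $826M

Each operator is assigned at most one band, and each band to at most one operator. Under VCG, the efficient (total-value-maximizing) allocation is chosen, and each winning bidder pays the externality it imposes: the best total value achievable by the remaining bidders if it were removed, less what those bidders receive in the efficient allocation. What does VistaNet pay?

Efficient allocation: NorthTel→Band B ($935M), Pulse→Band D ($912M), TerraLink→Band F ($727M), AzureWave→Band G ($326M), VistaNet→Band A ($782M); total welfare W = $3682M.
VistaNet receives Band A at value $782M, so the others get W − 782 = $2900M.
Without VistaNet: best allocation of the remaining 4 bidders over all 5 bands is NorthTel→Band B ($935M), Pulse→Band D ($912M), TerraLink→Band F ($727M), AzureWave→Band A ($730M), total $3304M.
VCG payment = (others' best without VistaNet) − (others' welfare with VistaNet) = 3304 − 2900 = $404M.

VistaNet pays $404M.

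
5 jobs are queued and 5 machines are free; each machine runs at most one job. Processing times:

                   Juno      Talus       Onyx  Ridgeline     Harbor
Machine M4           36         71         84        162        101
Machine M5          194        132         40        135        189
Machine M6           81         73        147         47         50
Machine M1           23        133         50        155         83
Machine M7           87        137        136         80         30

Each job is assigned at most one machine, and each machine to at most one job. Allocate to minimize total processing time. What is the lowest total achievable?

Optimal: Juno→Machine M1 (23 min), Talus→Machine M4 (71 min), Onyx→Machine M5 (40 min), Ridgeline→Machine M6 (47 min), Harbor→Machine M7 (30 min) — total 23+71+40+47+30 = 211 min.
Column-greedy (each machine in turn goes to its cheapest remaining job) gives 343 min, worse by 132.
Next-best assignment: Juno→Machine M1, Talus→Machine M4, Onyx→Machine M5, Ridgeline→Machine M7, Harbor→Machine M6 = 264 min.
Every other assignment is strictly worse.

Minimum total: 211 min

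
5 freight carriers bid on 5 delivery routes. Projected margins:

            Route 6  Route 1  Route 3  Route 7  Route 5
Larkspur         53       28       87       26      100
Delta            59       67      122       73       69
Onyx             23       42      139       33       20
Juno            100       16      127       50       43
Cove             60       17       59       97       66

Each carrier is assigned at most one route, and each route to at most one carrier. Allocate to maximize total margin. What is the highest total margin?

Maximum total: $503k

Optimal: Larkspur→Route 5 ($100k), Delta→Route 1 ($67k), Onyx→Route 3 ($139k), Juno→Route 6 ($100k), Cove→Route 7 ($97k) — total 100+67+139+100+97 = $503k.
Row-greedy (each carrier in turn takes its best remaining route) gives $461k, worse by 42.
Every other assignment is strictly worse.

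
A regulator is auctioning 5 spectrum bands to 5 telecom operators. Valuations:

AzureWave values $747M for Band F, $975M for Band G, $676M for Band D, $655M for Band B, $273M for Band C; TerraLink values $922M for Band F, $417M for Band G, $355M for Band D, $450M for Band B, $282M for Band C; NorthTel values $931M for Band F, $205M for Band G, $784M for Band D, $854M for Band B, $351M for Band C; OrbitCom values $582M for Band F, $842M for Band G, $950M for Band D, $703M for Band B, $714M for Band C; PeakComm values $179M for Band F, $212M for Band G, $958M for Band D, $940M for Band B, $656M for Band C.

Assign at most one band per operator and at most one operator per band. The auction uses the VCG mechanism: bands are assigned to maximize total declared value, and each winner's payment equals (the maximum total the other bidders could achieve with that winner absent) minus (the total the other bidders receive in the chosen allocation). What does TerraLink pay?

TerraLink pays $295M.

Efficient allocation: AzureWave→Band G ($975M), TerraLink→Band F ($922M), NorthTel→Band B ($854M), OrbitCom→Band C ($714M), PeakComm→Band D ($958M); total welfare W = $4423M.
TerraLink receives Band F at value $922M, so the others get W − 922 = $3501M.
Without TerraLink: best allocation of the remaining 4 bidders over all 5 bands is AzureWave→Band G ($975M), NorthTel→Band F ($931M), OrbitCom→Band D ($950M), PeakComm→Band B ($940M), total $3796M.
VCG payment = (others' best without TerraLink) − (others' welfare with TerraLink) = 3796 − 3501 = $295M.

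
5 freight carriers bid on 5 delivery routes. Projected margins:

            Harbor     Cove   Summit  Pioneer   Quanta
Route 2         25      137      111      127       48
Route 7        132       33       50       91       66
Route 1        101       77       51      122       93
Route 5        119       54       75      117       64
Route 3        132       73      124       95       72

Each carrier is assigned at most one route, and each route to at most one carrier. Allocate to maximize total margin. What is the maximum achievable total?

Max total: $603k

This is the linear assignment problem.
Optimal: Harbor→Route 7 ($132k), Cove→Route 2 ($137k), Summit→Route 3 ($124k), Pioneer→Route 5 ($117k), Quanta→Route 1 ($93k) — total 132+137+124+117+93 = $603k.
Column-greedy (each route in turn goes to its best remaining carrier) gives $538k, worse by 65.
Next-best assignment: Harbor→Route 7, Cove→Route 2, Summit→Route 3, Pioneer→Route 1, Quanta→Route 5 = $579k.
No other one-to-one assignment exceeds $603k.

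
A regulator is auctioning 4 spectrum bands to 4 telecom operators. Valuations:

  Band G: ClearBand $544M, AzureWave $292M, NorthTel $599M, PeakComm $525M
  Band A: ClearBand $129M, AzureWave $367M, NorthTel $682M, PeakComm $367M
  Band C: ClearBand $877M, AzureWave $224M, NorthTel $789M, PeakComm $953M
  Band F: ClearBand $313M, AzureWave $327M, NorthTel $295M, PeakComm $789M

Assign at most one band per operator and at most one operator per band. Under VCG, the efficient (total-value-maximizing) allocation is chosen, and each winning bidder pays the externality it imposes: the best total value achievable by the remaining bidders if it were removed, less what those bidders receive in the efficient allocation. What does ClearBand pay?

Efficient allocation: ClearBand→Band C ($877M), AzureWave→Band G ($292M), NorthTel→Band A ($682M), PeakComm→Band F ($789M); total welfare W = $2640M.
ClearBand receives Band C at value $877M, so the others get W − 877 = $1763M.
Without ClearBand: best allocation of the remaining 3 bidders over all 4 bands is AzureWave→Band F ($327M), NorthTel→Band A ($682M), PeakComm→Band C ($953M), total $1962M.
VCG payment = (others' best without ClearBand) − (others' welfare with ClearBand) = 1962 − 1763 = $199M.

ClearBand pays $199M.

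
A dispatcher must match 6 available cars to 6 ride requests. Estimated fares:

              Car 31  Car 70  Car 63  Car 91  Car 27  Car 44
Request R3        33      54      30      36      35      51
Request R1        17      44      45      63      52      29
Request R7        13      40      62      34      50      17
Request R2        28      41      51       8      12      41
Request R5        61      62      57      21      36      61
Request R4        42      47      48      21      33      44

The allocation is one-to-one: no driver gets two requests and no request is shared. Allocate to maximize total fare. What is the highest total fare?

Max total: $323

Treat this as an assignment problem: match each driver to one request.
Optimal: Car 31→Request R5 ($61), Car 70→Request R3 ($54), Car 63→Request R2 ($51), Car 91→Request R1 ($63), Car 27→Request R7 ($50), Car 44→Request R4 ($44) — total 61+54+51+63+50+44 = $323.
Max-entry greedy (repeatedly take the single best remaining cell) gives $292, worse by 31.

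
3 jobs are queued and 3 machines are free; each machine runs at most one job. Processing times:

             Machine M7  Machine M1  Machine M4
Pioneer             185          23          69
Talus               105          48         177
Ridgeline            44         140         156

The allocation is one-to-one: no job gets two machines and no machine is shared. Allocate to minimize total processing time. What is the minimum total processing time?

This is the linear assignment problem.
Optimal: Pioneer→Machine M4 (69 min), Talus→Machine M1 (48 min), Ridgeline→Machine M7 (44 min) — total 69+48+44 = 161 min.
Column-greedy (each machine in turn goes to its cheapest remaining job) gives 244 min, worse by 83.

Min total: 161 min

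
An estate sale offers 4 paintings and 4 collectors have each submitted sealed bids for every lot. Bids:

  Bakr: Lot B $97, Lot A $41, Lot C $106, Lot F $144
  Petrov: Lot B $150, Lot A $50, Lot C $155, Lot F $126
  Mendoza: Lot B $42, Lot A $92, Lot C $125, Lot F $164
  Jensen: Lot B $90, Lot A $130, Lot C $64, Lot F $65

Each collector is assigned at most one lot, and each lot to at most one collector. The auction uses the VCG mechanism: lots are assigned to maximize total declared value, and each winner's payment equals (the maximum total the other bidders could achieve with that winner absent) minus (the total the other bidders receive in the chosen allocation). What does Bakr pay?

Efficient allocation: Bakr→Lot C ($106), Petrov→Lot B ($150), Mendoza→Lot F ($164), Jensen→Lot A ($130); total welfare W = $550.
Bakr receives Lot C at value $106, so the others get W − 106 = $444.
Without Bakr: best allocation of the remaining 3 bidders over all 4 lots is Petrov→Lot C ($155), Mendoza→Lot F ($164), Jensen→Lot A ($130), total $449.
VCG payment = (others' best without Bakr) − (others' welfare with Bakr) = 449 − 444 = $5.

Bakr pays $5.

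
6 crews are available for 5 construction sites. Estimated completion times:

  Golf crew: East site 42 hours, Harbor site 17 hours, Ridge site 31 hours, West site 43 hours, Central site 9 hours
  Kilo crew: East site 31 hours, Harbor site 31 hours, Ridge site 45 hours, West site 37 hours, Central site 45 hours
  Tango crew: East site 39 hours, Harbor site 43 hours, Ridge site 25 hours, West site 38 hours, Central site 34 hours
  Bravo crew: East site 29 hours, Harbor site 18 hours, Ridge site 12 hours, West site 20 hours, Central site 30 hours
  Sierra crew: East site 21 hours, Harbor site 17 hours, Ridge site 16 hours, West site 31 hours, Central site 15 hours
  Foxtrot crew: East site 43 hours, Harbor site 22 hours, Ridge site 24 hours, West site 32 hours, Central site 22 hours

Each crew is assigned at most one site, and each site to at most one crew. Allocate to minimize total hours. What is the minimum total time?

Minimum total: 97 hours

This is a one-to-one assignment (minimum-cost bipartite matching).
Optimal: Sierra crew→East site (21 hours), Foxtrot crew→Harbor site (22 hours), Tango crew→Ridge site (25 hours), Bravo crew→West site (20 hours), Golf crew→Central site (9 hours) — total 21+22+25+20+9 = 97 hours.
Every other assignment is strictly worse.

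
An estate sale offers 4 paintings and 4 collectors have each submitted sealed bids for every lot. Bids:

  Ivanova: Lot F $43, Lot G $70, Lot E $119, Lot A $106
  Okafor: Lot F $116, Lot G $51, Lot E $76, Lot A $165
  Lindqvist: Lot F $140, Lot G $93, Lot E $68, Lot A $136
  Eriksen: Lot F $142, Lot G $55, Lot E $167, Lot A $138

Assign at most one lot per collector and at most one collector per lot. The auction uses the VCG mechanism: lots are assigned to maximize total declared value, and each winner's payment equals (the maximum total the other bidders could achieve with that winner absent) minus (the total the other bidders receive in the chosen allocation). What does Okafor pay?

Okafor pays $36.

Efficient allocation: Ivanova→Lot G ($70), Okafor→Lot A ($165), Lindqvist→Lot F ($140), Eriksen→Lot E ($167); total welfare W = $542.
Okafor receives Lot A at value $165, so the others get W − 165 = $377.
Without Okafor: best allocation of the remaining 3 bidders over all 4 lots is Ivanova→Lot A ($106), Lindqvist→Lot F ($140), Eriksen→Lot E ($167), total $413.
VCG payment = (others' best without Okafor) − (others' welfare with Okafor) = 413 − 377 = $36.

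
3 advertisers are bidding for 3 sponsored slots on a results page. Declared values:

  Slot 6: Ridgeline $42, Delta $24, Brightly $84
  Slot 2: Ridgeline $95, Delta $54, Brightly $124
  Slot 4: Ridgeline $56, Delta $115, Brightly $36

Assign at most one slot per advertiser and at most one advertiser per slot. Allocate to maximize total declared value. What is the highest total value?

Max total: $294

Optimal: Ridgeline→Slot 2 ($95), Delta→Slot 4 ($115), Brightly→Slot 6 ($84) — total 95+115+84 = $294.
Max-entry greedy (repeatedly take the single best remaining cell) gives $281, worse by 13.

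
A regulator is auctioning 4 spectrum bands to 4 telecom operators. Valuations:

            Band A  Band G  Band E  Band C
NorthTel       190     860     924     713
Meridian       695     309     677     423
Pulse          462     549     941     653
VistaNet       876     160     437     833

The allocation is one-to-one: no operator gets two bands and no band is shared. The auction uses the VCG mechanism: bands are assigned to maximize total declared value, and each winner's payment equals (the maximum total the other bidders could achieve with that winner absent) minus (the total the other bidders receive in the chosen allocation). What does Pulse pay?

Efficient allocation: NorthTel→Band G ($860M), Meridian→Band A ($695M), Pulse→Band E ($941M), VistaNet→Band C ($833M); total welfare W = $3329M.
Pulse receives Band E at value $941M, so the others get W − 941 = $2388M.
Without Pulse: best allocation of the remaining 3 bidders over all 4 bands is NorthTel→Band E ($924M), Meridian→Band A ($695M), VistaNet→Band C ($833M), total $2452M.
VCG payment = (others' best without Pulse) − (others' welfare with Pulse) = 2452 − 2388 = $64M.

Pulse pays $64M.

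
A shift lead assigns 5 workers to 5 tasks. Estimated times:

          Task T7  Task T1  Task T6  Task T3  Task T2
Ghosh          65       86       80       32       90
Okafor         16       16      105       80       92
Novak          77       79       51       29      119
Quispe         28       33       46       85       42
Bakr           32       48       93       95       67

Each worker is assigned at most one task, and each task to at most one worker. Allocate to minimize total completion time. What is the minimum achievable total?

Optimal: Ghosh→Task T3 (32 min), Okafor→Task T1 (16 min), Novak→Task T6 (51 min), Quispe→Task T2 (42 min), Bakr→Task T7 (32 min) — total 32+16+51+42+32 = 173 min.
No other one-to-one assignment undercuts 173 min.

Min total: 173 min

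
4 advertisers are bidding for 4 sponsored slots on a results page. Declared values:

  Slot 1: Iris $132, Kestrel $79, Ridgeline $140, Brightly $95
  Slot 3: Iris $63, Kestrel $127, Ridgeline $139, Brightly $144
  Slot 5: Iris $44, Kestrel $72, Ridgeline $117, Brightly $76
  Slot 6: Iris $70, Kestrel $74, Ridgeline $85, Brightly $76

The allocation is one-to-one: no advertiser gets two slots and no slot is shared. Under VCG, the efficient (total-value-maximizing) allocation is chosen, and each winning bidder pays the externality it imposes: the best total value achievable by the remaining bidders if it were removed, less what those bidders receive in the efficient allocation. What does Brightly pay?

Brightly pays $53.

Efficient allocation: Iris→Slot 1 ($132), Kestrel→Slot 6 ($74), Ridgeline→Slot 5 ($117), Brightly→Slot 3 ($144); total welfare W = $467.
Brightly receives Slot 3 at value $144, so the others get W − 144 = $323.
Without Brightly: best allocation of the remaining 3 bidders over all 4 slots is Iris→Slot 1 ($132), Kestrel→Slot 3 ($127), Ridgeline→Slot 5 ($117), total $376.
VCG payment = (others' best without Brightly) − (others' welfare with Brightly) = 376 − 323 = $53.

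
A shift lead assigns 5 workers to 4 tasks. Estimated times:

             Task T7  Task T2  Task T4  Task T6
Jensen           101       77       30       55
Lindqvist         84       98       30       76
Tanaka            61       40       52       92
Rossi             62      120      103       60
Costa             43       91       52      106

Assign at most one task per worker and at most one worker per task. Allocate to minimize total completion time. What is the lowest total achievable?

Optimal: Costa→Task T7 (43 min), Tanaka→Task T2 (40 min), Lindqvist→Task T4 (30 min), Jensen→Task T6 (55 min) — total 43+40+30+55 = 168 min.
Row-greedy (each worker in turn takes its cheapest remaining task) gives 208 min, worse by 40.
Next-best assignment: Costa→Task T7, Tanaka→Task T2, Jensen→Task T4, Rossi→Task T6 = 173 min.

Min total: 168 min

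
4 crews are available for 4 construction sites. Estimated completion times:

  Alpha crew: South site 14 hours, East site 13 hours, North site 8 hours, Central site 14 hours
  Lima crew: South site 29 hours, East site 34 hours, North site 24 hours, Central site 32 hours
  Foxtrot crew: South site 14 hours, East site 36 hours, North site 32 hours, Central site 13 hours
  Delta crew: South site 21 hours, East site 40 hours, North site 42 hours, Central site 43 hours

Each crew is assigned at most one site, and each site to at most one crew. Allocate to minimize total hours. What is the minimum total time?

Optimal: Alpha crew→East site (13 hours), Lima crew→North site (24 hours), Foxtrot crew→Central site (13 hours), Delta crew→South site (21 hours) — total 13+24+13+21 = 71 hours.

Minimum total: 71 hours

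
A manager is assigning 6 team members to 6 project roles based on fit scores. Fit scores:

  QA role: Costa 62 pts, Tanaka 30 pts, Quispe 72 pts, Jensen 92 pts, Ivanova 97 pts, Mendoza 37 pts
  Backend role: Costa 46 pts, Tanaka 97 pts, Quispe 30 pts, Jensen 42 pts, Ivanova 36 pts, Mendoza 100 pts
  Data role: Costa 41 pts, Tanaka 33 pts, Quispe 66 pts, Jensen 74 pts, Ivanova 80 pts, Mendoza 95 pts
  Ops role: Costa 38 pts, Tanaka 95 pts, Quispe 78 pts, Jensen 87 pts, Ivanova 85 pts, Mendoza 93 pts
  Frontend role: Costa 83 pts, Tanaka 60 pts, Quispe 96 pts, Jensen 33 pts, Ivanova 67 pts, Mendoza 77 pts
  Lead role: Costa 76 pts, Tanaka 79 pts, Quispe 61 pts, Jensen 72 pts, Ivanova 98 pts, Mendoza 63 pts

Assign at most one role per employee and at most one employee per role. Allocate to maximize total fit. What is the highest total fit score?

Optimal: Costa→Lead role (76 pts), Tanaka→Backend role (97 pts), Quispe→Frontend role (96 pts), Jensen→Ops role (87 pts), Ivanova→QA role (97 pts), Mendoza→Data role (95 pts) — total 76+97+96+87+97+95 = 548 pts.
Max-entry greedy (repeatedly take the single best remaining cell) gives 522 pts, worse by 26.
Next-best assignment: Costa→Frontend role, Tanaka→Backend role, Quispe→Ops role, Jensen→QA role, Ivanova→Lead role, Mendoza→Data role = 543 pts.
Swapping Mendoza↔Tanaka (Mendoza→Backend role 100 pts, Tanaka→Data role 33 pts) loses 59.

Max total: 548 pts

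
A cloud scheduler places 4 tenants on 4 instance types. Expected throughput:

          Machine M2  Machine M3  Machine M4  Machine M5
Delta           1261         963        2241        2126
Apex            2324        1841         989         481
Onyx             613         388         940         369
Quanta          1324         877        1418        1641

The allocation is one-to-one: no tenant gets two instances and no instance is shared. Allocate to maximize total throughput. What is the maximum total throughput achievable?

Optimal: Delta→Machine M4 (2241 ops/s), Apex→Machine M2 (2324 ops/s), Onyx→Machine M3 (388 ops/s), Quanta→Machine M5 (1641 ops/s) — total 2241+2324+388+1641 = 6594 ops/s.
Column-greedy (each instance in turn goes to its best remaining tenant) gives 5074 ops/s, worse by 1520.
Swapping Onyx↔Apex (Onyx→Machine M2 613 ops/s, Apex→Machine M3 1841 ops/s) loses 258.
No other one-to-one assignment exceeds 6594 ops/s.

Maximum total: 6594 ops/s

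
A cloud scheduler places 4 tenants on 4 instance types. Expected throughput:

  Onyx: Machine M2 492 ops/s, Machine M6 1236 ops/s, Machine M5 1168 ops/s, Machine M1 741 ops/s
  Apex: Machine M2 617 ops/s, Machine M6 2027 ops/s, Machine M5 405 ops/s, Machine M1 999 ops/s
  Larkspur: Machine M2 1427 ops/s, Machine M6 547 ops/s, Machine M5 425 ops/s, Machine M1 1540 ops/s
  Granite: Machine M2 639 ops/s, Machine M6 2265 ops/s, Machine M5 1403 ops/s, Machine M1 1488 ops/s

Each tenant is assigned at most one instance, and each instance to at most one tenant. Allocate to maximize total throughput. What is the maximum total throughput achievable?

Optimal: Onyx→Machine M5 (1168 ops/s), Apex→Machine M6 (2027 ops/s), Larkspur→Machine M2 (1427 ops/s), Granite→Machine M1 (1488 ops/s) — total 1168+2027+1427+1488 = 6110 ops/s.
Column-greedy (each instance in turn goes to its best remaining tenant) gives 5859 ops/s, worse by 251.
Every other assignment is strictly worse.

Maximum total: 6110 ops/s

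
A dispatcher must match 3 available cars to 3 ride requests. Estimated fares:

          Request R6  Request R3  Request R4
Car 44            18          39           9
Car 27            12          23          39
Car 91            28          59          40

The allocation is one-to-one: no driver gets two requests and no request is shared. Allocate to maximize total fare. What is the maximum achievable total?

Maximum total: $116

Optimal: Car 44→Request R6 ($18), Car 27→Request R4 ($39), Car 91→Request R3 ($59) — total 18+39+59 = $116.
Row-greedy (each driver in turn takes its best remaining request) gives $106, worse by 10.
Swapping Car 44↔Car 27 (Car 44→Request R4 $9, Car 27→Request R6 $12) loses 36.
Checked against all permutations: $116 is optimal.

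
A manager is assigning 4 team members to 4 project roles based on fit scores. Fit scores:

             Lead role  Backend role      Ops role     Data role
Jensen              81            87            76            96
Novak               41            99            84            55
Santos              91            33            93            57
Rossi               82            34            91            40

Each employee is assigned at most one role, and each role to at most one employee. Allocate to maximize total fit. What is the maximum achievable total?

Max total: 377 pts

Optimal: Jensen→Data role (96 pts), Novak→Backend role (99 pts), Santos→Lead role (91 pts), Rossi→Ops role (91 pts) — total 96+99+91+91 = 377 pts.
Row-greedy (each employee in turn takes its best remaining role) gives 370 pts, worse by 7.
Swapping Santos↔Jensen (Santos→Data role 57 pts, Jensen→Lead role 81 pts) loses 49.
No other one-to-one assignment exceeds 377 pts.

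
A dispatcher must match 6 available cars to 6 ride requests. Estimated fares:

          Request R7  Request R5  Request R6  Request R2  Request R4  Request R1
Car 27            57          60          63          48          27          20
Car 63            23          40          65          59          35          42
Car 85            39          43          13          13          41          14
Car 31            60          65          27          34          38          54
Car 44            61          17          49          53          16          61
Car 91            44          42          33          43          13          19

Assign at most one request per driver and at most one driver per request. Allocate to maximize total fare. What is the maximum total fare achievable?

Optimal: Car 27→Request R6 ($63), Car 63→Request R2 ($59), Car 85→Request R4 ($41), Car 31→Request R5 ($65), Car 44→Request R1 ($61), Car 91→Request R7 ($44) — total 63+59+41+65+61+44 = $333.
Max-entry greedy (repeatedly take the single best remaining cell) gives $299, worse by 34.
Swapping Car 27↔Car 31 (Car 27→Request R5 $60, Car 31→Request R6 $27) loses 41.
Checked against all permutations: $333 is optimal.

Maximum total: $333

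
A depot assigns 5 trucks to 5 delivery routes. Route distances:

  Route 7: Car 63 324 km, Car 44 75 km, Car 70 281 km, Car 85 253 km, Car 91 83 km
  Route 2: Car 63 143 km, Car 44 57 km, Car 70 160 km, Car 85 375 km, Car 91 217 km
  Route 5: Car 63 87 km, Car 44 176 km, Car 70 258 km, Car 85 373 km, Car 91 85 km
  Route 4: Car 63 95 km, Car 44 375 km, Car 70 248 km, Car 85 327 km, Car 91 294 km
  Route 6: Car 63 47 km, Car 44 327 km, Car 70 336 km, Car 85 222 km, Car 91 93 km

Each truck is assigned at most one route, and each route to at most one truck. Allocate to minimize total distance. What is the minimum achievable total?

Treat this as an assignment problem: match each truck to one route.
Optimal: Car 63→Route 4 (95 km), Car 44→Route 7 (75 km), Car 70→Route 2 (160 km), Car 85→Route 6 (222 km), Car 91→Route 5 (85 km) — total 95+75+160+222+85 = 637 km.
Column-greedy (each route in turn goes to its cheapest remaining truck) gives 773 km, worse by 136.
Checked against all permutations: 637 km is optimal.

Minimum total: 637 km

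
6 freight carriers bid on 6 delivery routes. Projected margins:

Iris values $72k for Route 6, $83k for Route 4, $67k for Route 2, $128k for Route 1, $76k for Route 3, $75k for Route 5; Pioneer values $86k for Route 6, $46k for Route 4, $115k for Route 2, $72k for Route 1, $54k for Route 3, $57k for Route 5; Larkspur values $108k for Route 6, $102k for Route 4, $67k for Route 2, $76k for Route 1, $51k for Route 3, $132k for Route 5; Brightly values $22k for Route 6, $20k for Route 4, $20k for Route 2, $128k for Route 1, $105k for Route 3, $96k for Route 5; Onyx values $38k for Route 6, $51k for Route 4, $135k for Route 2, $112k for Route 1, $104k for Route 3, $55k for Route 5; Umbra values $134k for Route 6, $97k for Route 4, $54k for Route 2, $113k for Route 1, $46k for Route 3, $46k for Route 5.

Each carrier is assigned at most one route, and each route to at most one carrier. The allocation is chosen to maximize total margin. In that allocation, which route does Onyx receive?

Onyx receives Route 3.

Optimal: Iris→Route 4 ($83k), Pioneer→Route 2 ($115k), Larkspur→Route 5 ($132k), Brightly→Route 1 ($128k), Onyx→Route 3 ($104k), Umbra→Route 6 ($134k) — total 83+115+132+128+104+134 = $696k.
Column-greedy (each route in turn goes to its best remaining carrier) gives $661k, worse by 35.
Next-best assignment: Iris→Route 1, Pioneer→Route 6, Larkspur→Route 5, Brightly→Route 3, Onyx→Route 2, Umbra→Route 4 = $683k.
Checked against all permutations: $696k is optimal.
Onyx's own top route is Route 2 ($135k), but forcing Onyx→Route 2 and reassigning the rest optimally gives only $683k — worse by 13.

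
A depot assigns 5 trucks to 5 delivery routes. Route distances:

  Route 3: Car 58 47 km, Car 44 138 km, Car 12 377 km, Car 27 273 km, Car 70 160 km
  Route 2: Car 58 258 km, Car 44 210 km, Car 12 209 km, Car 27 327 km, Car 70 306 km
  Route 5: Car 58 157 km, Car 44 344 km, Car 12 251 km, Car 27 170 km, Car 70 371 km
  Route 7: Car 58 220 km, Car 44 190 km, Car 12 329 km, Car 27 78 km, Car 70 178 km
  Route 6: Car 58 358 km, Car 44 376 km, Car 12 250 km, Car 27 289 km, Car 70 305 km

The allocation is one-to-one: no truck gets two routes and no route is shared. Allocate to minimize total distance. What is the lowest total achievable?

This is a one-to-one assignment (minimum-cost bipartite matching).
Optimal: Car 58→Route 3 (47 km), Car 44→Route 2 (210 km), Car 12→Route 6 (250 km), Car 27→Route 5 (170 km), Car 70→Route 7 (178 km) — total 47+210+250+170+178 = 855 km.
Column-greedy (each route in turn goes to its cheapest remaining truck) gives 980 km, worse by 125.

Minimum total: 855 km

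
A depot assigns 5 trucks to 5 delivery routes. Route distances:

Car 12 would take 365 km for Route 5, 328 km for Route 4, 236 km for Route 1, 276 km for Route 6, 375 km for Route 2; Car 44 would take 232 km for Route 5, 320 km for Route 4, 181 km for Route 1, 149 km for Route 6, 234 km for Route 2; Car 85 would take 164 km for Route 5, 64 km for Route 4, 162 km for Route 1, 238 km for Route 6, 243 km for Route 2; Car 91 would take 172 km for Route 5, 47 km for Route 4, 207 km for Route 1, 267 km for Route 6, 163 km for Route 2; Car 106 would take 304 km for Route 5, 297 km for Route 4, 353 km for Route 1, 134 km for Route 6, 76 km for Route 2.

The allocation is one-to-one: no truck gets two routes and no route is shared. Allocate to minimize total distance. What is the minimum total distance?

Min total: 672 km

This is a one-to-one assignment (minimum-cost bipartite matching).
Optimal: Car 12→Route 1 (236 km), Car 44→Route 6 (149 km), Car 85→Route 5 (164 km), Car 91→Route 4 (47 km), Car 106→Route 2 (76 km) — total 236+149+164+47+76 = 672 km.
Column-greedy (each route in turn goes to its cheapest remaining truck) gives 901 km, worse by 229.
Next-best assignment: Car 12→Route 1, Car 44→Route 6, Car 85→Route 4, Car 91→Route 5, Car 106→Route 2 = 697 km.
No other one-to-one assignment undercuts 672 km.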